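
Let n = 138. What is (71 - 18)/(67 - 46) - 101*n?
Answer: -292645/21 ≈ -13935.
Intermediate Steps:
(71 - 18)/(67 - 46) - 101*n = (71 - 18)/(67 - 46) - 101*138 = 53/21 - 13938 = -292645/21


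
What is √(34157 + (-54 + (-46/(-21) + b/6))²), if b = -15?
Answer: √65455909/42 ≈ 192.63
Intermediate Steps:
√(34157 + (-54 + (-46/(-21) + b/6))²) = √(34157 + (-54 + (-46/(-21) - 15/6))²) = √(34157 + (-54 + (-46*(-1/21) - 15*⅙))²) = √(34157 + (-54 + (46/21 - 5/2))²) = √(34157 + (-54 - 13/42)²) = √(34157 + (-2281/42)²) = √(34157 + 5202961/1764) = √(65455909/1764) = √65455909/42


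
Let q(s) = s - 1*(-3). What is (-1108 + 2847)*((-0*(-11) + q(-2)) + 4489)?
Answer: 7808110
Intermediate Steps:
q(s) = 3 + s (q(s) = s + 3 = 3 + s)
(-1108 + 2847)*((-0*(-11) + q(-2)) + 4489) = (-1108 + 2847)*((-0*(-11) + (3 - 2)) + 4489) = 1739*((-3*0 + 1) + 4489) = 1739*((0 + 1) + 4489) = 1739*(1 + 4489) = 1739*4490 = 7808110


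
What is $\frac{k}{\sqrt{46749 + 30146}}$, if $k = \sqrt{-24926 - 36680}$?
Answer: $\frac{i \sqrt{28030730}}{5915} \approx 0.89508 i$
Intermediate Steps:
$k = i \sqrt{61606}$ ($k = \sqrt{-61606} = i \sqrt{61606} \approx 248.21 i$)
$\frac{k}{\sqrt{46749 + 30146}} = \frac{i \sqrt{61606}}{\sqrt{46749 + 30146}} = \frac{i \sqrt{61606}}{\sqrt{76895}} = \frac{i \sqrt{61606}}{13 \sqrt{455}} = i \sqrt{61606} \frac{\sqrt{455}}{5915} = \frac{i \sqrt{28030730}}{5915}$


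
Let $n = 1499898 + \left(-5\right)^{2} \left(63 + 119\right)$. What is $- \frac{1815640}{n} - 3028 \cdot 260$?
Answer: $- \frac{148052954635}{188056} \approx -7.8728 \cdot 10^{5}$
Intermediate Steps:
$n = 1504448$ ($n = 1499898 + 25 \cdot 182 = 1499898 + 4550 = 1504448$)
$- \frac{1815640}{n} - 3028 \cdot 260 = - \frac{1815640}{1504448} - 3028 \cdot 260 = \left(-1815640\right) \frac{1}{1504448} - 787280 = - \frac{226955}{188056} - 787280 = - \frac{148052954635}{188056}$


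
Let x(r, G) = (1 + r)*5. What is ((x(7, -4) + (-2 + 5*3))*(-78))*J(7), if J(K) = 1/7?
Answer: -4134/7 ≈ -590.57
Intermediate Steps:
x(r, G) = 5 + 5*r
J(K) = ⅐
((x(7, -4) + (-2 + 5*3))*(-78))*J(7) = (((5 + 5*7) + (-2 + 5*3))*(-78))*(⅐) = (((5 + 35) + (-2 + 15))*(-78))*(⅐) = ((40 + 13)*(-78))*(⅐) = (53*(-78))*(⅐) = -4134*⅐ = -4134/7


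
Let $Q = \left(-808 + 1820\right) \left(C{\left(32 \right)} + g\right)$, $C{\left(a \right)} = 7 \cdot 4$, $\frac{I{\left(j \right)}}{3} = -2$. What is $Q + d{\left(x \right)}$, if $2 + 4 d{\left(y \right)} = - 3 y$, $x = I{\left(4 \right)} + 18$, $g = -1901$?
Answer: $- \frac{3790971}{2} \approx -1.8955 \cdot 10^{6}$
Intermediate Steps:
$I{\left(j \right)} = -6$ ($I{\left(j \right)} = 3 \left(-2\right) = -6$)
$C{\left(a \right)} = 28$
$x = 12$ ($x = -6 + 18 = 12$)
$d{\left(y \right)} = - \frac{1}{2} - \frac{3 y}{4}$ ($d{\left(y \right)} = - \frac{1}{2} + \frac{\left(-3\right) y}{4} = - \frac{1}{2} - \frac{3 y}{4}$)
$Q = -1895476$ ($Q = \left(-808 + 1820\right) \left(28 - 1901\right) = 1012 \left(-1873\right) = -1895476$)
$Q + d{\left(x \right)} = -1895476 - \frac{19}{2} = - \frac{3790971}{2}$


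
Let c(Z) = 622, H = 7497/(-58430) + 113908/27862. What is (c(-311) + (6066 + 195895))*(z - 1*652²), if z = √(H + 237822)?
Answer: -86118843632 + 202583*√157578011416222716319090/813988330 ≈ -8.6020e+10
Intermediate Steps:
H = 3223381513/813988330 (H = 7497*(-1/58430) + 113908*(1/27862) = -7497/58430 + 56954/13931 = 3223381513/813988330 ≈ 3.9600)
z = √157578011416222716319090/813988330 (z = √(3223381513/813988330 + 237822) = √(193587555998773/813988330) = √157578011416222716319090/813988330 ≈ 487.67)
(c(-311) + (6066 + 195895))*(z - 1*652²) = (622 + (6066 + 195895))*(√157578011416222716319090/813988330 - 1*652²) = (622 + 201961)*(√157578011416222716319090/813988330 - 1*425104) = 202583*(√157578011416222716319090/813988330 - 425104) = 202583*(-425104 + √157578011416222716319090/813988330) = -86118843632 + 202583*√157578011416222716319090/813988330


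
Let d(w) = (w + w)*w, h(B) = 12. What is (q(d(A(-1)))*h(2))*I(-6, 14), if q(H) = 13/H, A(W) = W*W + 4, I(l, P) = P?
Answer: 1092/25 ≈ 43.680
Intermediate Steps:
A(W) = 4 + W² (A(W) = W² + 4 = 4 + W²)
d(w) = 2*w² (d(w) = (2*w)*w = 2*w²)
(q(d(A(-1)))*h(2))*I(-6, 14) = ((13/((2*(4 + (-1)²)²)))*12)*14 = ((13/((2*(4 + 1)²)))*12)*14 = ((13/((2*5²)))*12)*14 = ((13/((2*25)))*12)*14 = ((13/50)*12)*14 = (78/25)*14 = 1092/25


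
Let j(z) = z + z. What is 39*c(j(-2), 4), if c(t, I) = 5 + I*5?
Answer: 975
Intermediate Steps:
j(z) = 2*z
c(t, I) = 5 + 5*I
39*c(j(-2), 4) = 39*(5 + 5*4) = 39*(5 + 20) = 39*25 = 975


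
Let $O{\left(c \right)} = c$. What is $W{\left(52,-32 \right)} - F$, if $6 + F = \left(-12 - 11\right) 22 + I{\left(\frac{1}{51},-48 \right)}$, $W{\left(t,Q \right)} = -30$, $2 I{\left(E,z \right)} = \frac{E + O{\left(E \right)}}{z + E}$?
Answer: $\frac{1179455}{2447} \approx 482.0$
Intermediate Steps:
$I{\left(E,z \right)} = \frac{E}{E + z}$ ($I{\left(E,z \right)} = \frac{\left(E + E\right) \frac{1}{z + E}}{2} = \frac{2 E \frac{1}{E + z}}{2} = \frac{E}{E + z}$)
$F = - \frac{1252865}{2447}$ ($F = -6 + \left(\left(-12 - 11\right) 22 + \frac{1}{51 \left(\frac{1}{51} - 48\right)}\right) = -6 + \left(\left(-23\right) 22 + \frac{1}{51 \left(\frac{1}{51} - 48\right)}\right) = -6 - \left(506 - \frac{1}{51 \left(- \frac{2447}{51}\right)}\right) = -6 + \left(-506 + \frac{1}{51} \left(- \frac{51}{2447}\right)\right) = -6 - \frac{1238183}{2447} = - \frac{1252865}{2447} \approx -512.0$)
$W{\left(52,-32 \right)} - F = -30 - - \frac{1252865}{2447} = -30 + \frac{1252865}{2447} = \frac{1179455}{2447}$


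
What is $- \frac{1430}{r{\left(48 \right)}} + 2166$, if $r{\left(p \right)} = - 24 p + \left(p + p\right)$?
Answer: $\frac{104033}{48} \approx 2167.4$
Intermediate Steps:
$r{\left(p \right)} = - 22 p$ ($r{\left(p \right)} = - 24 p + 2 p = - 22 p$)
$- \frac{1430}{r{\left(48 \right)}} + 2166 = - \frac{1430}{\left(-22\right) 48} + 2166 = - \frac{1430}{-1056} + 2166 = \left(-1430\right) \left(- \frac{1}{1056}\right) + 2166 = \frac{65}{48} + 2166 = \frac{104033}{48}$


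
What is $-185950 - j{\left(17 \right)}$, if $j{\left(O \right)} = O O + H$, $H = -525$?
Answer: $-185714$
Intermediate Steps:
$j{\left(O \right)} = -525 + O^{2}$ ($j{\left(O \right)} = O O - 525 = O^{2} - 525 = -525 + O^{2}$)
$-185950 - j{\left(17 \right)} = -185950 - \left(-525 + 17^{2}\right) = -185950 - \left(-525 + 289\right) = -185950 - -236 = -185950 + 236 = -185714$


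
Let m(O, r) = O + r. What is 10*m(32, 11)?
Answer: 430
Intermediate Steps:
10*m(32, 11) = 10*(32 + 11) = 10*43 = 430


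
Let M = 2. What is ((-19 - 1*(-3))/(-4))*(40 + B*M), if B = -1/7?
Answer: 1112/7 ≈ 158.86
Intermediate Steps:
B = -⅐ (B = -1*⅐ = -⅐ ≈ -0.14286)
((-19 - 1*(-3))/(-4))*(40 + B*M) = ((-19 - 1*(-3))/(-4))*(40 - ⅐*2) = ((-19 + 3)*(-¼))*(40 - 2/7) = -16*(-¼)*(278/7) = 4*(278/7) = 1112/7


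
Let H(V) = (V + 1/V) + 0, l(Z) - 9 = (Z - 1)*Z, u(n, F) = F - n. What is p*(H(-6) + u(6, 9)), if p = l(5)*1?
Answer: -551/6 ≈ -91.833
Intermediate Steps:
l(Z) = 9 + Z*(-1 + Z) (l(Z) = 9 + (Z - 1)*Z = 9 + (-1 + Z)*Z = 9 + Z*(-1 + Z))
H(V) = V + 1/V
p = 29 (p = (9 + 5² - 1*5)*1 = (9 + 25 - 5)*1 = 29*1 = 29)
p*(H(-6) + u(6, 9)) = 29*((-6 + 1/(-6)) + (9 - 1*6)) = 29*((-6 - ⅙) + (9 - 6)) = 29*(-37/6 + 3) = 29*(-19/6) = -551/6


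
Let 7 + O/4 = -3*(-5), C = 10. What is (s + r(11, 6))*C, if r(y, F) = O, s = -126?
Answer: -940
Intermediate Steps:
O = 32 (O = -28 + 4*(-3*(-5)) = -28 + 4*15 = -28 + 60 = 32)
r(y, F) = 32
(s + r(11, 6))*C = (-126 + 32)*10 = -94*10 = -940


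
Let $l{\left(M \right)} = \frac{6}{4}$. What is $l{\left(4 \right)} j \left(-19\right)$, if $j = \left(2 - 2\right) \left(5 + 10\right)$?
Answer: $0$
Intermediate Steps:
$l{\left(M \right)} = \frac{3}{2}$ ($l{\left(M \right)} = 6 \cdot \frac{1}{4} = \frac{3}{2}$)
$j = 0$ ($j = 0 \cdot 15 = 0$)
$l{\left(4 \right)} j \left(-19\right) = \frac{3}{2} \cdot 0 \left(-19\right) = 0 \left(-19\right) = 0$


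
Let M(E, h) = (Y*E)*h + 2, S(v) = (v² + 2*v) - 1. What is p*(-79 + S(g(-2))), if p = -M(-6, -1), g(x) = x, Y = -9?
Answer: -4160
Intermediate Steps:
S(v) = -1 + v² + 2*v
M(E, h) = 2 - 9*E*h (M(E, h) = (-9*E)*h + 2 = -9*E*h + 2 = 2 - 9*E*h)
p = 52 (p = -(2 - 9*(-6)*(-1)) = -(2 - 54) = -1*(-52) = 52)
p*(-79 + S(g(-2))) = 52*(-79 + (-1 + (-2)² + 2*(-2))) = 52*(-79 + (-1 + 4 - 4)) = 52*(-79 - 1) = 52*(-80) = -4160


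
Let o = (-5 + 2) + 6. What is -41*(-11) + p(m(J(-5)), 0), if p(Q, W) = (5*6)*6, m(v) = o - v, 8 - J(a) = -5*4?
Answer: 631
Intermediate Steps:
o = 3 (o = -3 + 6 = 3)
J(a) = 28 (J(a) = 8 - (-5)*4 = 8 - 1*(-20) = 8 + 20 = 28)
m(v) = 3 - v
p(Q, W) = 180 (p(Q, W) = 30*6 = 180)
-41*(-11) + p(m(J(-5)), 0) = -41*(-11) + 180 = 451 + 180 = 631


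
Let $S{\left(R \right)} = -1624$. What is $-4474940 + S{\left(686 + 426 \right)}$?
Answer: $-4476564$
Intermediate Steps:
$-4474940 + S{\left(686 + 426 \right)} = -4474940 - 1624 = -4476564$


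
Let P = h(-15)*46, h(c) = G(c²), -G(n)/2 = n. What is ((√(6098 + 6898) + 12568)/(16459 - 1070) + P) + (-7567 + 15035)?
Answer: -203614566/15389 ≈ -13231.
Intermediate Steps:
G(n) = -2*n
h(c) = -2*c²
P = -20700 (P = -2*(-15)²*46 = -2*225*46 = -450*46 = -20700)
((√(6098 + 6898) + 12568)/(16459 - 1070) + P) + (-7567 + 15035) = ((√(6098 + 6898) + 12568)/(16459 - 1070) - 20700) + (-7567 + 15035) = ((√12996 + 12568)/15389 - 20700) + 7468 = ((114 + 12568)*(1/15389) - 20700) + 7468 = (12682*(1/15389) - 20700) + 7468 = (12682/15389 - 20700) + 7468 = -318539618/15389 + 7468 = -203614566/15389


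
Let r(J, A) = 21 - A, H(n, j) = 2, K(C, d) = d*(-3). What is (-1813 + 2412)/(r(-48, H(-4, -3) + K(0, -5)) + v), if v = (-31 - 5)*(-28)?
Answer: 599/1012 ≈ 0.59190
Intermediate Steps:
K(C, d) = -3*d
v = 1008 (v = -36*(-28) = 1008)
(-1813 + 2412)/(r(-48, H(-4, -3) + K(0, -5)) + v) = (-1813 + 2412)/((21 - (2 - 3*(-5))) + 1008) = 599/((21 - (2 + 15)) + 1008) = 599/((21 - 1*17) + 1008) = 599/((21 - 17) + 1008) = 599/(4 + 1008) = 599/1012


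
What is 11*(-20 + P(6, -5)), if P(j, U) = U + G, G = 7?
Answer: -198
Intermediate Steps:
P(j, U) = 7 + U (P(j, U) = U + 7 = 7 + U)
11*(-20 + P(6, -5)) = 11*(-20 + (7 - 5)) = 11*(-20 + 2) = 11*(-18) = -198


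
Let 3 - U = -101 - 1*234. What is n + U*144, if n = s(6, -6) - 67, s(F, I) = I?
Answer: 48599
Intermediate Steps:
U = 338 (U = 3 - (-101 - 1*234) = 3 - (-101 - 234) = 3 - 1*(-335) = 3 + 335 = 338)
n = -73 (n = -6 - 67 = -73)
n + U*144 = -73 + 338*144 = -73 + 48672 = 48599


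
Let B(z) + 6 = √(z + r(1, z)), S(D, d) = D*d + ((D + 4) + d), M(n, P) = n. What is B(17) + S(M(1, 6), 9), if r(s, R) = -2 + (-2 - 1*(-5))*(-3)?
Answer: 17 + √6 ≈ 19.449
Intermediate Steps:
r(s, R) = -11 (r(s, R) = -2 + (-2 + 5)*(-3) = -2 + 3*(-3) = -2 - 9 = -11)
S(D, d) = 4 + D + d + D*d (S(D, d) = D*d + ((4 + D) + d) = D*d + (4 + D + d) = 4 + D + d + D*d)
B(z) = -6 + √(-11 + z) (B(z) = -6 + √(z - 11) = -6 + √(-11 + z))
B(17) + S(M(1, 6), 9) = (-6 + √(-11 + 17)) + (4 + 1 + 9 + 1*9) = (-6 + √6) + (4 + 1 + 9 + 9) = (-6 + √6) + 23 = 17 + √6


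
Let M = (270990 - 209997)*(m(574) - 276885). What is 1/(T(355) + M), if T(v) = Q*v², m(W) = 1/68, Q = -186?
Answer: -68/1149981085947 ≈ -5.9131e-11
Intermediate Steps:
m(W) = 1/68
M = -1148387121747/68 (M = (270990 - 209997)*(1/68 - 276885) = 60993*(-18828179/68) = -1148387121747/68 ≈ -1.6888e+10)
T(v) = -186*v²
1/(T(355) + M) = 1/(-186*355² - 1148387121747/68) = 1/(-186*126025 - 1148387121747/68) = 1/(-23440650 - 1148387121747/68) = 1/(-1149981085947/68) = -68/1149981085947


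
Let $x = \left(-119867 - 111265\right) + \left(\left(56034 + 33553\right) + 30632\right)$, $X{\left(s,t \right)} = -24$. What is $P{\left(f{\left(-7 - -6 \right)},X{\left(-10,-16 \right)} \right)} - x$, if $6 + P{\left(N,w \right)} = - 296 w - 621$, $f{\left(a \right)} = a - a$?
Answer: $117390$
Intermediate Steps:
$f{\left(a \right)} = 0$
$x = -110913$ ($x = -231132 + \left(89587 + 30632\right) = -231132 + 120219 = -110913$)
$P{\left(N,w \right)} = -627 - 296 w$ ($P{\left(N,w \right)} = -6 - \left(621 + 296 w\right) = -627 - 296 w$)
$P{\left(f{\left(-7 - -6 \right)},X{\left(-10,-16 \right)} \right)} - x = \left(-627 - -7104\right) - -110913 = \left(-627 + 7104\right) + 110913 = 6477 + 110913 = 117390$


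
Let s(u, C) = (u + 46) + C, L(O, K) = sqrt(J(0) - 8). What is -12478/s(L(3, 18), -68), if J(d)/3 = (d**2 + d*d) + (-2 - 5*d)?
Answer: 137258/249 + 6239*I*sqrt(14)/249 ≈ 551.24 + 93.752*I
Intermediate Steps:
J(d) = -6 - 15*d + 6*d**2 (J(d) = 3*((d**2 + d*d) + (-2 - 5*d)) = 3*((d**2 + d**2) + (-2 - 5*d)) = 3*(2*d**2 + (-2 - 5*d)) = 3*(-2 - 5*d + 2*d**2) = -6 - 15*d + 6*d**2)
L(O, K) = I*sqrt(14) (L(O, K) = sqrt((-6 - 15*0 + 6*0**2) - 8) = sqrt((-6 + 0 + 6*0) - 8) = sqrt((-6 + 0 + 0) - 8) = sqrt(-6 - 8) = sqrt(-14) = I*sqrt(14))
s(u, C) = 46 + C + u (s(u, C) = (46 + u) + C = 46 + C + u)
-12478/s(L(3, 18), -68) = -12478/(46 - 68 + I*sqrt(14)) = -12478/(-22 + I*sqrt(14))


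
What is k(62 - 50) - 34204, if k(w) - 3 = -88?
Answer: -34289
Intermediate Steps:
k(w) = -85 (k(w) = 3 - 88 = -85)
k(62 - 50) - 34204 = -85 - 34204 = -34289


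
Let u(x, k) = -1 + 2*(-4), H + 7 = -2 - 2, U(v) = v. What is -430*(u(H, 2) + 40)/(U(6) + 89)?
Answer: -2666/19 ≈ -140.32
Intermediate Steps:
H = -11 (H = -7 + (-2 - 2) = -7 - 4 = -11)
u(x, k) = -9 (u(x, k) = -1 - 8 = -9)
-430*(u(H, 2) + 40)/(U(6) + 89) = -430*(-9 + 40)/(6 + 89) = -13330/95 = -430*31/95 = -2666/19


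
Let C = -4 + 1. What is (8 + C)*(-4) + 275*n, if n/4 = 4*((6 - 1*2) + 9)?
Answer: 57180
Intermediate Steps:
C = -3
n = 208 (n = 4*(4*((6 - 1*2) + 9)) = 4*(4*((6 - 2) + 9)) = 4*(4*(4 + 9)) = 4*(4*13) = 4*52 = 208)
(8 + C)*(-4) + 275*n = (8 - 3)*(-4) + 275*208 = 5*(-4) + 57200 = -20 + 57200 = 57180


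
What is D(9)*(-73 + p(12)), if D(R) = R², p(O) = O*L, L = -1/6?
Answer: -6075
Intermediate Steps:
L = -⅙ (L = -1*⅙ = -⅙ ≈ -0.16667)
p(O) = -O/6 (p(O) = O*(-⅙) = -O/6)
D(9)*(-73 + p(12)) = 9²*(-73 - ⅙*12) = 81*(-73 - 2) = 81*(-75) = -6075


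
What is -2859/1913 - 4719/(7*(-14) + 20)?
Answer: 225755/3826 ≈ 59.005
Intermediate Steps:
-2859/1913 - 4719/(7*(-14) + 20) = -2859*1/1913 - 4719/(-98 + 20) = -2859/1913 - 4719/(-78) = -2859/1913 - 4719*(-1/78) = -2859/1913 + 121/2 = 225755/3826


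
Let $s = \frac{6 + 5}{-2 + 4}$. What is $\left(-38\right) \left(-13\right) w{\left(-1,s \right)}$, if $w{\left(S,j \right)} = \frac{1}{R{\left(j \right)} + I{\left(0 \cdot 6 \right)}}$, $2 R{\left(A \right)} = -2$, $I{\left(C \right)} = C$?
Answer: $-494$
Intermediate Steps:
$R{\left(A \right)} = -1$ ($R{\left(A \right)} = \frac{1}{2} \left(-2\right) = -1$)
$s = \frac{11}{2} \approx 5.5$
$w{\left(S,j \right)} = -1$ ($w{\left(S,j \right)} = \frac{1}{-1 + 0 \cdot 6} = \frac{1}{-1 + 0} = \frac{1}{-1} = -1$)
$\left(-38\right) \left(-13\right) w{\left(-1,s \right)} = \left(-38\right) \left(-13\right) \left(-1\right) = 494 \left(-1\right) = -494$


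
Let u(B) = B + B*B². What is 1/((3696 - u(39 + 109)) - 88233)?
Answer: -1/3326477 ≈ -3.0062e-7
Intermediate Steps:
u(B) = B + B³
1/((3696 - u(39 + 109)) - 88233) = 1/((3696 - ((39 + 109) + (39 + 109)³)) - 88233) = 1/((3696 - (148 + 148³)) - 88233) = 1/((3696 - (148 + 3241792)) - 88233) = 1/((3696 - 1*3241940) - 88233) = 1/((3696 - 3241940) - 88233) = 1/(-3238244 - 88233) = 1/(-3326477) = -1/3326477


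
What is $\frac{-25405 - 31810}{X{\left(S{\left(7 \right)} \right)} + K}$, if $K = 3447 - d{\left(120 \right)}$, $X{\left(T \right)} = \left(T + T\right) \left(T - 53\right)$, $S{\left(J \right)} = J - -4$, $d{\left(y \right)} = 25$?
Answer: $- \frac{57215}{2498} \approx -22.904$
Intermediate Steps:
$S{\left(J \right)} = 4 + J$ ($S{\left(J \right)} = J + 4 = 4 + J$)
$X{\left(T \right)} = 2 T \left(-53 + T\right)$
$K = 3422$ ($K = 3447 - 25 = 3422$)
$\frac{-25405 - 31810}{X{\left(S{\left(7 \right)} \right)} + K} = \frac{-25405 - 31810}{2 \left(4 + 7\right) \left(-53 + \left(4 + 7\right)\right) + 3422} = - \frac{57215}{2 \cdot 11 \left(-53 + 11\right) + 3422} = - \frac{57215}{2 \cdot 11 \left(-42\right) + 3422} = - \frac{57215}{-924 + 3422} = - \frac{57215}{2498}$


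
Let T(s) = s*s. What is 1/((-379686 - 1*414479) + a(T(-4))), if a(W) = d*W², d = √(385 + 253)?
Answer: -27385/21746766733 - 256*√638/630656235257 ≈ -1.2695e-6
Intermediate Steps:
T(s) = s²
d = √638 ≈ 25.259
a(W) = √638*W²
1/((-379686 - 1*414479) + a(T(-4))) = 1/((-379686 - 1*414479) + √638*((-4)²)²) = 1/((-379686 - 414479) + √638*16²) = 1/(-794165 + √638*256) = 1/(-794165 + 256*√638)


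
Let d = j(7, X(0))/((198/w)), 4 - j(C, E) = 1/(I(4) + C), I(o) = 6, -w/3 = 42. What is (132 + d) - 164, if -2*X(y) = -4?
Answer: -4933/143 ≈ -34.497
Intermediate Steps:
w = -126 (w = -3*42 = -126)
X(y) = 2 (X(y) = -1/2*(-4) = 2)
j(C, E) = 4 - 1/(6 + C)
d = -357/143 (d = ((23 + 4*7)/(6 + 7))/((198/(-126))) = ((23 + 28)/13)/((198*(-1/126))) = ((1/13)*51)/(-11/7) = (51/13)*(-7/11) = -357/143 ≈ -2.4965)
(132 + d) - 164 = (132 - 357/143) - 164 = 18519/143 - 164 = -4933/143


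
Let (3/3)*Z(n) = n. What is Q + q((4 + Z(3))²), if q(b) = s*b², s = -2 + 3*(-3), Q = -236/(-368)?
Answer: -2429753/92 ≈ -26410.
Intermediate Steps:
Z(n) = n
Q = 59/92 (Q = -236*(-1/368) = 59/92 ≈ 0.64130)
s = -11 (s = -2 - 9 = -11)
q(b) = -11*b²
Q + q((4 + Z(3))²) = 59/92 - 11*(4 + 3)⁴ = 59/92 - 11*(7²)² = 59/92 - 11*49² = 59/92 - 11*2401 = 59/92 - 26411 = -2429753/92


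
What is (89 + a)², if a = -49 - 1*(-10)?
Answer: 2500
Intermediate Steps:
a = -39 (a = -49 + 10 = -39)
(89 + a)² = (89 - 39)² = 50² = 2500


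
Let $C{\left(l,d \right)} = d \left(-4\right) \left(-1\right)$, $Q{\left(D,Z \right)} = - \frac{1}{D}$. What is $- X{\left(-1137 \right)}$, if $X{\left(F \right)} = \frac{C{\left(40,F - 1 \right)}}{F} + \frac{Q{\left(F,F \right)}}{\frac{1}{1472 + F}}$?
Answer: $- \frac{1629}{379} \approx -4.2982$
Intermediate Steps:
$C{\left(l,d \right)} = 4 d$ ($C{\left(l,d \right)} = - 4 d \left(-1\right) = 4 d$)
$X{\left(F \right)} = \frac{-4 + 4 F}{F} - \frac{1472 + F}{F}$ ($X{\left(F \right)} = \frac{4 \left(F - 1\right)}{F} + \frac{\left(-1\right) \frac{1}{F}}{\frac{1}{1472 + F}} = \frac{4 \left(F - 1\right)}{F} + - \frac{1}{F} \left(1472 + F\right) = \frac{4 \left(-1 + F\right)}{F} - \frac{1472 + F}{F} = \frac{-4 + 4 F}{F} - \frac{1472 + F}{F}$)
$- X{\left(-1137 \right)} = - (3 - \frac{1476}{-1137}) = - (3 - - \frac{492}{379}) = - (3 + \frac{492}{379}) = \left(-1\right) \frac{1629}{379} = - \frac{1629}{379}$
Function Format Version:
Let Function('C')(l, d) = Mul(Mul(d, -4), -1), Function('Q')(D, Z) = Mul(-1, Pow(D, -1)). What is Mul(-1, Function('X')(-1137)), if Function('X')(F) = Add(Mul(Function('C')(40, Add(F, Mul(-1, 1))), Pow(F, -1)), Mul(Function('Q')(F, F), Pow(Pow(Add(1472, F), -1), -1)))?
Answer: Rational(-1629, 379) ≈ -4.2982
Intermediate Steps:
Function('C')(l, d) = Mul(4, d) (Function('C')(l, d) = Mul(Mul(-4, d), -1) = Mul(4, d))
Function('X')(F) = Add(Mul(Pow(F, -1), Add(-4, Mul(4, F))), Mul(-1, Pow(F, -1), Add(1472, F))) (Function('X')(F) = Add(Mul(Mul(4, Add(F, Mul(-1, 1))), Pow(F, -1)), Mul(Mul(-1, Pow(F, -1)), Pow(Pow(Add(1472, F), -1), -1))) = Add(Mul(Mul(4, Add(F, -1)), Pow(F, -1)), Mul(Mul(-1, Pow(F, -1)), Add(1472, F))) = Add(Mul(Mul(4, Add(-1, F)), Pow(F, -1)), Mul(-1, Pow(F, -1), Add(1472, F))) = Add(Mul(Add(-4, Mul(4, F)), Pow(F, -1)), Mul(-1, Pow(F, -1), Add(1472, F))) = Add(Mul(Pow(F, -1), Add(-4, Mul(4, F))), Mul(-1, Pow(F, -1), Add(1472, F))))
Mul(-1, Function('X')(-1137)) = Mul(-1, Add(3, Mul(-1476, Pow(-1137, -1)))) = Mul(-1, Add(3, Mul(-1476, Rational(-1, 1137)))) = Mul(-1, Add(3, Rational(492, 379))) = Mul(-1, Rational(1629, 379)) = Rational(-1629, 379)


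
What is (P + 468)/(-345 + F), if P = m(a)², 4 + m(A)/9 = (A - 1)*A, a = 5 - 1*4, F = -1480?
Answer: -1764/1825 ≈ -0.96658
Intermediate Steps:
a = 1 (a = 5 - 4 = 1)
m(A) = -36 + 9*A*(-1 + A) (m(A) = -36 + 9*((A - 1)*A) = -36 + 9*((-1 + A)*A) = -36 + 9*(A*(-1 + A)) = -36 + 9*A*(-1 + A))
P = 1296 (P = (-36 - 9*1 + 9*1²)² = (-36 - 9 + 9*1)² = (-36 - 9 + 9)² = (-36)² = 1296)
(P + 468)/(-345 + F) = (1296 + 468)/(-345 - 1480) = 1764/(-1825) = 1764*(-1/1825) = -1764/1825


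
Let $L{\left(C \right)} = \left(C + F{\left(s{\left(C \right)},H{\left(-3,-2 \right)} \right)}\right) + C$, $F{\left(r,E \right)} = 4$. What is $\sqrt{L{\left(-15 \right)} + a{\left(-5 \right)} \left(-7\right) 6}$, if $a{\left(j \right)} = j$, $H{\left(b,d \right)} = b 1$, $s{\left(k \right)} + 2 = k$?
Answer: $2 \sqrt{46} \approx 13.565$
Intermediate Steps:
$s{\left(k \right)} = -2 + k$
$H{\left(b,d \right)} = b$
$L{\left(C \right)} = 4 + 2 C$ ($L{\left(C \right)} = \left(C + 4\right) + C = \left(4 + C\right) + C = 4 + 2 C$)
$\sqrt{L{\left(-15 \right)} + a{\left(-5 \right)} \left(-7\right) 6} = \sqrt{\left(4 + 2 \left(-15\right)\right) + \left(-5\right) \left(-7\right) 6} = \sqrt{\left(4 - 30\right) + 35 \cdot 6} = \sqrt{-26 + 210} = \sqrt{184} = 2 \sqrt{46}$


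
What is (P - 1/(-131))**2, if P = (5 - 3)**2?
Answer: 275625/17161 ≈ 16.061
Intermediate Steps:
P = 4 (P = 2**2 = 4)
(P - 1/(-131))**2 = (4 - 1/(-131))**2 = (4 - 1*(-1/131))**2 = (4 + 1/131)**2 = (525/131)**2 = 275625/17161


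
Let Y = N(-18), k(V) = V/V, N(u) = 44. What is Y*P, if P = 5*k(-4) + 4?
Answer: 396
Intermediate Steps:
k(V) = 1
P = 9 (P = 5*1 + 4 = 5 + 4 = 9)
Y = 44
Y*P = 44*9 = 396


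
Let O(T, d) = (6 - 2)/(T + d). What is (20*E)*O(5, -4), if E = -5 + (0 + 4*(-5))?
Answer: -2000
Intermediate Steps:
O(T, d) = 4/(T + d)
E = -25 (E = -5 + (0 - 20) = -5 - 20 = -25)
(20*E)*O(5, -4) = (20*(-25))*(4/(5 - 4)) = -2000/1 = -2000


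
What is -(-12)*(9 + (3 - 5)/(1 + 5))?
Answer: 104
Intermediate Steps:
-(-12)*(9 + (3 - 5)/(1 + 5)) = -(-12)*(9 - 2/6) = -(-12)*(9 - 2*⅙) = -(-12)*(9 - ⅓) = -(-12)*26/3 = -1*(-104) = 104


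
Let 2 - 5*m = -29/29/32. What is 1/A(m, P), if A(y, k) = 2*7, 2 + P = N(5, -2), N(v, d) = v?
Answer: 1/14 ≈ 0.071429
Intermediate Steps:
P = 3 (P = -2 + 5 = 3)
m = 13/32 (m = 2/5 - (-29/29)/(5*32) = 2/5 - (-29*1/29)/(5*32) = 2/5 - (-1)/(5*32) = 2/5 - 1/5*(-1/32) = 2/5 + 1/160 = 13/32 ≈ 0.40625)
A(y, k) = 14
1/A(m, P) = 1/14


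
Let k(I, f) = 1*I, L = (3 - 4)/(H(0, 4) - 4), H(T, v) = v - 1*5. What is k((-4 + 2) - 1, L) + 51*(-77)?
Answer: -3930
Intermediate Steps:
H(T, v) = -5 + v (H(T, v) = v - 5 = -5 + v)
L = ⅕ (L = (3 - 4)/((-5 + 4) - 4) = -1/(-1 - 4) = -1/(-5) = -1*(-⅕) = ⅕ ≈ 0.20000)
k(I, f) = I
k((-4 + 2) - 1, L) + 51*(-77) = ((-4 + 2) - 1) + 51*(-77) = (-2 - 1) - 3927 = -3 - 3927 = -3930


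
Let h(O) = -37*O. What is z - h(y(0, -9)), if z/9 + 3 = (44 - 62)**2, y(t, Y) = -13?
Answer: 2408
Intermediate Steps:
z = 2889 (z = -27 + 9*(44 - 62)**2 = -27 + 9*(-18)**2 = -27 + 9*324 = -27 + 2916 = 2889)
z - h(y(0, -9)) = 2889 - (-37)*(-13) = 2889 - 1*481 = 2889 - 481 = 2408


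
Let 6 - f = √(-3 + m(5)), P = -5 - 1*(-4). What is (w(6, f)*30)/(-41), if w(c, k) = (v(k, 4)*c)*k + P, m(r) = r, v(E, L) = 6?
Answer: -6450/41 + 1080*√2/41 ≈ -120.06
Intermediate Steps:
P = -1 (P = -5 + 4 = -1)
f = 6 - √2 (f = 6 - √(-3 + 5) = 6 - √2 ≈ 4.5858)
w(c, k) = -1 + 6*c*k (w(c, k) = (6*c)*k - 1 = 6*c*k - 1 = -1 + 6*c*k)
(w(6, f)*30)/(-41) = ((-1 + 6*6*(6 - √2))*30)/(-41) = ((-1 + (216 - 36*√2))*30)*(-1/41) = ((215 - 36*√2)*30)*(-1/41) = (6450 - 1080*√2)*(-1/41) = -6450/41 + 1080*√2/41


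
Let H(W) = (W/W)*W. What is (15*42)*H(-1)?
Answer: -630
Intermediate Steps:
H(W) = W (H(W) = 1*W = W)
(15*42)*H(-1) = (15*42)*(-1) = 630*(-1) = -630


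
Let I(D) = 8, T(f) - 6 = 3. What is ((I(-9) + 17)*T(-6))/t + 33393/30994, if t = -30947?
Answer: 1026439521/959171318 ≈ 1.0701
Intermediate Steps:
T(f) = 9 (T(f) = 6 + 3 = 9)
((I(-9) + 17)*T(-6))/t + 33393/30994 = ((8 + 17)*9)/(-30947) + 33393/30994 = (25*9)*(-1/30947) + 33393*(1/30994) = 225*(-1/30947) + 33393/30994 = -225/30947 + 33393/30994 = 1026439521/959171318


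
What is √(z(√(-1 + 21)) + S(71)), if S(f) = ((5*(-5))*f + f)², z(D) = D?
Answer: √(2903616 + 2*√5) ≈ 1704.0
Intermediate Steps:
S(f) = 576*f² (S(f) = (-25*f + f)² = (-24*f)² = 576*f²)
√(z(√(-1 + 21)) + S(71)) = √(√(-1 + 21) + 576*71²) = √(√20 + 576*5041) = √(2*√5 + 2903616) = √(2903616 + 2*√5)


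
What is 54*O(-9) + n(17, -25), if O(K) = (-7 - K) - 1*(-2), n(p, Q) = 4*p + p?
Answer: 301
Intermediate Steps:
n(p, Q) = 5*p
O(K) = -5 - K (O(K) = (-7 - K) + 2 = -5 - K)
54*O(-9) + n(17, -25) = 54*(-5 - 1*(-9)) + 5*17 = 54*(-5 + 9) + 85 = 54*4 + 85 = 216 + 85 = 301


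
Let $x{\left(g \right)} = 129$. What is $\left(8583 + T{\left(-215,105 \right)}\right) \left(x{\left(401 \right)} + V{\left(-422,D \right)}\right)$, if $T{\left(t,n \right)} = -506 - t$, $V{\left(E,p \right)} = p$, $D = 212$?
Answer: $2827572$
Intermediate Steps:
$\left(8583 + T{\left(-215,105 \right)}\right) \left(x{\left(401 \right)} + V{\left(-422,D \right)}\right) = \left(8583 - 291\right) \left(129 + 212\right) = \left(8583 + \left(-506 + 215\right)\right) 341 = \left(8583 - 291\right) 341 = 8292 \cdot 341 = 2827572$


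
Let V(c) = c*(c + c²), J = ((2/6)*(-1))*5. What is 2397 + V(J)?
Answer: 64669/27 ≈ 2395.1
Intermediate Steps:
J = -5/3 (J = ((2*(⅙))*(-1))*5 = ((⅓)*(-1))*5 = -⅓*5 = -5/3 ≈ -1.6667)
2397 + V(J) = 2397 + (-5/3)²*(1 - 5/3) = 2397 + (25/9)*(-⅔) = 2397 - 50/27 = 64669/27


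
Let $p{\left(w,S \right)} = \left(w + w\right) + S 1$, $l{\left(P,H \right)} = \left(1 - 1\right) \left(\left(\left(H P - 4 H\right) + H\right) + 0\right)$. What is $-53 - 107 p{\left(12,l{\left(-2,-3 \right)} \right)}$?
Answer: $-2621$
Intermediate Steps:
$l{\left(P,H \right)} = 0$ ($l{\left(P,H \right)} = 0 \left(\left(\left(- 4 H + H P\right) + H\right) + 0\right) = 0 \left(\left(- 3 H + H P\right) + 0\right) = 0 \left(- 3 H + H P\right) = 0$)
$p{\left(w,S \right)} = S + 2 w$ ($p{\left(w,S \right)} = 2 w + S = S + 2 w$)
$-53 - 107 p{\left(12,l{\left(-2,-3 \right)} \right)} = -53 - 107 \left(0 + 2 \cdot 12\right) = -53 - 107 \left(0 + 24\right) = -53 - 2568 = -2621$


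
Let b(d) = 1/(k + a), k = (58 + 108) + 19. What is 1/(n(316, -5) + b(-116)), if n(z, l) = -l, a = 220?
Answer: 405/2026 ≈ 0.19990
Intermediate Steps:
k = 185 (k = 166 + 19 = 185)
b(d) = 1/405 (b(d) = 1/(185 + 220) = 1/405)
1/(n(316, -5) + b(-116)) = 1/(-1*(-5) + 1/405) = 1/(5 + 1/405) = 1/(2026/405) = 405/2026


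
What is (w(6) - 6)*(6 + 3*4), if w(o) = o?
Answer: 0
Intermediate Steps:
(w(6) - 6)*(6 + 3*4) = (6 - 6)*(6 + 3*4) = 0*(6 + 12) = 0*18 = 0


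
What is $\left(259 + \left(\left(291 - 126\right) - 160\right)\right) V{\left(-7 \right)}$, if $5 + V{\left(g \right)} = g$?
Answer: $-3168$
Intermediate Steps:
$V{\left(g \right)} = -5 + g$
$\left(259 + \left(\left(291 - 126\right) - 160\right)\right) V{\left(-7 \right)} = \left(259 + \left(\left(291 - 126\right) - 160\right)\right) \left(-5 - 7\right) = \left(259 + \left(165 - 160\right)\right) \left(-12\right) = \left(259 + 5\right) \left(-12\right) = 264 \left(-12\right) = -3168$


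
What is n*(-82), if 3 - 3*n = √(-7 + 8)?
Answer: -164/3 ≈ -54.667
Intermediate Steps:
n = ⅔ (n = 1 - √(-7 + 8)/3 = 1 - √1/3 = 1 - ⅓*1 = 1 - ⅓ = ⅔ ≈ 0.66667)
n*(-82) = (⅔)*(-82) = -164/3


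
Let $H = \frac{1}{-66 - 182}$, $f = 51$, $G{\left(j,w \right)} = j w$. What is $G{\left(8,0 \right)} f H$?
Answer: $0$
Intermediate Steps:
$H = - \frac{1}{248}$ ($H = \frac{1}{-248} = - \frac{1}{248} \approx -0.0040323$)
$G{\left(8,0 \right)} f H = 8 \cdot 0 \cdot 51 \left(- \frac{1}{248}\right) = 0 \cdot 51 \left(- \frac{1}{248}\right) = 0 \left(- \frac{1}{248}\right) = 0$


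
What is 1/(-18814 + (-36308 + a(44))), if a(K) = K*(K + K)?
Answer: -1/51250 ≈ -1.9512e-5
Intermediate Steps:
a(K) = 2*K² (a(K) = K*(2*K) = 2*K²)
1/(-18814 + (-36308 + a(44))) = 1/(-18814 + (-36308 + 2*44²)) = 1/(-18814 + (-36308 + 2*1936)) = 1/(-18814 + (-36308 + 3872)) = 1/(-18814 - 32436) = 1/(-51250) = -1/51250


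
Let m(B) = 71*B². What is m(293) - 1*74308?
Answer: 6020971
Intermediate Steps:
m(293) - 1*74308 = 71*293² - 1*74308 = 71*85849 - 74308 = 6095279 - 74308 = 6020971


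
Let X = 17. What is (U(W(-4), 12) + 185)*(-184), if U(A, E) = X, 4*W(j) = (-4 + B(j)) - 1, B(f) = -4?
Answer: -37168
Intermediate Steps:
W(j) = -9/4 (W(j) = ((-4 - 4) - 1)/4 = (-8 - 1)/4 = (¼)*(-9) = -9/4)
U(A, E) = 17
(U(W(-4), 12) + 185)*(-184) = (17 + 185)*(-184) = 202*(-184) = -37168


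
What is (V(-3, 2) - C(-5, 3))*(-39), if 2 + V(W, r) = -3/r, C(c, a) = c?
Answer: -117/2 ≈ -58.500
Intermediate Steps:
V(W, r) = -2 - 3/r
(V(-3, 2) - C(-5, 3))*(-39) = ((-2 - 3/2) - 1*(-5))*(-39) = ((-2 - 3*½) + 5)*(-39) = ((-2 - 3/2) + 5)*(-39) = (-7/2 + 5)*(-39) = (3/2)*(-39) = -117/2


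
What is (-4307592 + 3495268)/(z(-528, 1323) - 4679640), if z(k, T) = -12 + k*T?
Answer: 203081/1344549 ≈ 0.15104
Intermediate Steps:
z(k, T) = -12 + T*k
(-4307592 + 3495268)/(z(-528, 1323) - 4679640) = (-4307592 + 3495268)/((-12 + 1323*(-528)) - 4679640) = -812324/((-12 - 698544) - 4679640) = -812324/(-698556 - 4679640) = -812324/(-5378196) = -812324*(-1/5378196) = 203081/1344549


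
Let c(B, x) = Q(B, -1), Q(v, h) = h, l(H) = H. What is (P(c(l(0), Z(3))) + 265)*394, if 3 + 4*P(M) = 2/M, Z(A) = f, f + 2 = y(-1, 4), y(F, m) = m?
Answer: 207835/2 ≈ 1.0392e+5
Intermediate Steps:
f = 2 (f = -2 + 4 = 2)
Z(A) = 2
c(B, x) = -1
P(M) = -3/4 + 1/(2*M) (P(M) = -3/4 + (2/M)/4 = -3/4 + 1/(2*M))
(P(c(l(0), Z(3))) + 265)*394 = ((1/4)*(2 - 3*(-1))/(-1) + 265)*394 = ((1/4)*(-1)*(2 + 3) + 265)*394 = ((1/4)*(-1)*5 + 265)*394 = (-5/4 + 265)*394 = (1055/4)*394 = 207835/2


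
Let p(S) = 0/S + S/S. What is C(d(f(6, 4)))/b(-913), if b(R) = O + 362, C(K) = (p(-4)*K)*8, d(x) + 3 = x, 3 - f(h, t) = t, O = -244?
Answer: -16/59 ≈ -0.27119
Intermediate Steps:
f(h, t) = 3 - t
d(x) = -3 + x
p(S) = 1 (p(S) = 0 + 1 = 1)
C(K) = 8*K (C(K) = (1*K)*8 = K*8 = 8*K)
b(R) = 118 (b(R) = -244 + 362 = 118)
C(d(f(6, 4)))/b(-913) = (8*(-3 + (3 - 1*4)))/118 = (8*(-3 + (3 - 4)))*(1/118) = (8*(-3 - 1))*(1/118) = (8*(-4))*(1/118) = -32*1/118 = -16/59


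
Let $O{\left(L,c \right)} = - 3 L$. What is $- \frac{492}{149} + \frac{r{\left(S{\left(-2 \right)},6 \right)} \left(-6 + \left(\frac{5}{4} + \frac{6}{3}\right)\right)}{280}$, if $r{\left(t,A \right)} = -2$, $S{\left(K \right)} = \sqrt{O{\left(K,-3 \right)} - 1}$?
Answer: $- \frac{273881}{83440} \approx -3.2824$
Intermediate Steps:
$S{\left(K \right)} = \sqrt{-1 - 3 K}$ ($S{\left(K \right)} = \sqrt{- 3 K - 1} = \sqrt{-1 - 3 K}$)
$- \frac{492}{149} + \frac{r{\left(S{\left(-2 \right)},6 \right)} \left(-6 + \left(\frac{5}{4} + \frac{6}{3}\right)\right)}{280} = - \frac{492}{149} + \frac{\left(-2\right) \left(-6 + \left(\frac{5}{4} + \frac{6}{3}\right)\right)}{280} = \left(-492\right) \frac{1}{149} + - 2 \left(-6 + \left(5 \cdot \frac{1}{4} + 6 \cdot \frac{1}{3}\right)\right) \frac{1}{280} = - \frac{492}{149} + - 2 \left(-6 + \left(\frac{5}{4} + 2\right)\right) \frac{1}{280} = - \frac{492}{149} + - 2 \left(-6 + \frac{13}{4}\right) \frac{1}{280} = - \frac{492}{149} + \left(-2\right) \left(- \frac{11}{4}\right) \frac{1}{280} = - \frac{492}{149} + \frac{11}{2} \cdot \frac{1}{280} = - \frac{492}{149} + \frac{11}{560} = - \frac{273881}{83440}$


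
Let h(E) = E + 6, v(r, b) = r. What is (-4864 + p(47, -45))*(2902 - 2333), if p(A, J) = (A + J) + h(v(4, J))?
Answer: -2760788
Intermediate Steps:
h(E) = 6 + E
p(A, J) = 10 + A + J (p(A, J) = (A + J) + (6 + 4) = (A + J) + 10 = 10 + A + J)
(-4864 + p(47, -45))*(2902 - 2333) = (-4864 + (10 + 47 - 45))*(2902 - 2333) = (-4864 + 12)*569 = -4852*569 = -2760788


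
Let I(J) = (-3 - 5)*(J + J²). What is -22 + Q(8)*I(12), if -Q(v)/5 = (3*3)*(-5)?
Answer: -280822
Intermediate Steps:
Q(v) = 225 (Q(v) = -5*3*3*(-5) = -45*(-5) = -5*(-45) = 225)
I(J) = -8*J - 8*J² (I(J) = -8*(J + J²) = -8*J - 8*J²)
-22 + Q(8)*I(12) = -22 + 225*(-8*12*(1 + 12)) = -22 + 225*(-8*12*13) = -22 + 225*(-1248) = -22 - 280800 = -280822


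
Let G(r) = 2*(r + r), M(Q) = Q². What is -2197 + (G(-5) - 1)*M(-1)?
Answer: -2218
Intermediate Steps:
G(r) = 4*r (G(r) = 2*(2*r) = 4*r)
-2197 + (G(-5) - 1)*M(-1) = -2197 + (4*(-5) - 1)*(-1)² = -2197 + (-20 - 1)*1 = -2197 - 21*1 = -2197 - 21 = -2218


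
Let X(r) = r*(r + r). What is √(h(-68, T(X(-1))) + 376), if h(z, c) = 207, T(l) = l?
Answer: √583 ≈ 24.145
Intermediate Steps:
X(r) = 2*r² (X(r) = r*(2*r) = 2*r²)
√(h(-68, T(X(-1))) + 376) = √(207 + 376) = √583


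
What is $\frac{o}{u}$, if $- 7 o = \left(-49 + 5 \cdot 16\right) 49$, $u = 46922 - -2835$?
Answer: $- \frac{217}{49757} \approx -0.0043612$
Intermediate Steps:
$u = 49757$ ($u = 46922 + 2835 = 49757$)
$o = -217$ ($o = - \frac{\left(-49 + 5 \cdot 16\right) 49}{7} = - \frac{\left(-49 + 80\right) 49}{7} = - \frac{31 \cdot 49}{7} = \left(- \frac{1}{7}\right) 1519 = -217$)
$\frac{o}{u} = - \frac{217}{49757}$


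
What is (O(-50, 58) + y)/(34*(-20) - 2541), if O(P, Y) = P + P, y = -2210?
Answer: 2310/3221 ≈ 0.71717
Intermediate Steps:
O(P, Y) = 2*P
(O(-50, 58) + y)/(34*(-20) - 2541) = (2*(-50) - 2210)/(34*(-20) - 2541) = (-100 - 2210)/(-680 - 2541) = -2310/(-3221) = -2310*(-1/3221) = 2310/3221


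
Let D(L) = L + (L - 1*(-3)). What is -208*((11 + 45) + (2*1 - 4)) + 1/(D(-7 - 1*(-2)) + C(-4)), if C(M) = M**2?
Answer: -101087/9 ≈ -11232.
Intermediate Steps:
D(L) = 3 + 2*L (D(L) = L + (L + 3) = L + (3 + L) = 3 + 2*L)
-208*((11 + 45) + (2*1 - 4)) + 1/(D(-7 - 1*(-2)) + C(-4)) = -208*((11 + 45) + (2*1 - 4)) + 1/((3 + 2*(-7 - 1*(-2))) + (-4)**2) = -208*(56 + (2 - 4)) + 1/((3 + 2*(-7 + 2)) + 16) = -208*(56 - 2) + 1/((3 + 2*(-5)) + 16) = -208*54 + 1/((3 - 10) + 16) = -11232 + 1/(-7 + 16) = -11232 + 1/9 = -101087/9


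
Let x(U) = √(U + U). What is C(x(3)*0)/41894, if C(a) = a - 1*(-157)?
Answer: 157/41894 ≈ 0.0037476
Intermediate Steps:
x(U) = √2*√U (x(U) = √(2*U) = √2*√U)
C(a) = 157 + a (C(a) = a + 157 = 157 + a)
C(x(3)*0)/41894 = (157 + (√2*√3)*0)/41894 = (157 + √6*0)*(1/41894) = (157 + 0)*(1/41894) = 157*(1/41894) = 157/41894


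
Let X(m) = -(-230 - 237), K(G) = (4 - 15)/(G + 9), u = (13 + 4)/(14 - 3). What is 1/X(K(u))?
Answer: 1/467 ≈ 0.0021413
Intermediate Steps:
u = 17/11 ≈ 1.5455
K(G) = -11/(9 + G)
X(m) = 467 (X(m) = -1*(-467) = 467)
1/X(K(u)) = 1/467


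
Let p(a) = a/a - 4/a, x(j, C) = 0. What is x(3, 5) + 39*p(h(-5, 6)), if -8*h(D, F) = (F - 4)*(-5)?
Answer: -429/5 ≈ -85.800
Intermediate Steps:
h(D, F) = -5/2 + 5*F/8 (h(D, F) = -(F - 4)*(-5)/8 = -(-4 + F)*(-5)/8 = -(20 - 5*F)/8 = -5/2 + 5*F/8)
p(a) = 1 - 4/a
x(3, 5) + 39*p(h(-5, 6)) = 0 + 39*((-4 + (-5/2 + (5/8)*6))/(-5/2 + (5/8)*6)) = 0 + 39*((-4 + (-5/2 + 15/4))/(-5/2 + 15/4)) = 0 + 39*((-4 + 5/4)/(5/4)) = 0 + 39*((⅘)*(-11/4)) = 0 + 39*(-11/5) = 0 - 429/5 = -429/5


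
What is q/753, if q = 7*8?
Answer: 56/753 ≈ 0.074369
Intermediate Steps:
q = 56
q/753 = 56/753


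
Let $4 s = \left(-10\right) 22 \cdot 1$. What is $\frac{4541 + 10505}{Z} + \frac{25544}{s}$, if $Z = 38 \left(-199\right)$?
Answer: $- \frac{96995629}{207955} \approx -466.43$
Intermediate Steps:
$Z = -7562$
$s = -55$ ($s = \frac{\left(-10\right) 22 \cdot 1}{4} = \frac{\left(-220\right) 1}{4} = \frac{1}{4} \left(-220\right) = -55$)
$\frac{4541 + 10505}{Z} + \frac{25544}{s} = \frac{4541 + 10505}{-7562} + \frac{25544}{-55} = 15046 \left(- \frac{1}{7562}\right) + 25544 \left(- \frac{1}{55}\right) = - \frac{7523}{3781} - \frac{25544}{55} = - \frac{96995629}{207955}$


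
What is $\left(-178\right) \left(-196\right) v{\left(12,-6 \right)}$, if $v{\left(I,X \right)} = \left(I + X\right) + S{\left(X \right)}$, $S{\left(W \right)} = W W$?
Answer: $1465296$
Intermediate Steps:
$S{\left(W \right)} = W^{2}$
$v{\left(I,X \right)} = I + X + X^{2}$ ($v{\left(I,X \right)} = \left(I + X\right) + X^{2} = I + X + X^{2}$)
$\left(-178\right) \left(-196\right) v{\left(12,-6 \right)} = \left(-178\right) \left(-196\right) \left(12 - 6 + \left(-6\right)^{2}\right) = 34888 \left(12 - 6 + 36\right) = 34888 \cdot 42 = 1465296$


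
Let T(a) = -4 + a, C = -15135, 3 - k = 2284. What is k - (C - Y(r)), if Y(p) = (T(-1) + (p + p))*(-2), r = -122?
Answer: 13352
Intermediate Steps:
k = -2281 (k = 3 - 1*2284 = 3 - 2284 = -2281)
Y(p) = 10 - 4*p (Y(p) = ((-4 - 1) + (p + p))*(-2) = (-5 + 2*p)*(-2) = 10 - 4*p)
k - (C - Y(r)) = -2281 - (-15135 - (10 - 4*(-122))) = -2281 - (-15135 - (10 + 488)) = -2281 - (-15135 - 1*498) = -2281 - (-15135 - 498) = -2281 - 1*(-15633) = -2281 + 15633 = 13352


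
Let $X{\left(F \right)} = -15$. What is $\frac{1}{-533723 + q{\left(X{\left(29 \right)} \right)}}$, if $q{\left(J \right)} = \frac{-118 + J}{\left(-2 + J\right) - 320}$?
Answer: $- \frac{337}{179864518} \approx -1.8736 \cdot 10^{-6}$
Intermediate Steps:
$q{\left(J \right)} = \frac{-118 + J}{-322 + J}$
$\frac{1}{-533723 + q{\left(X{\left(29 \right)} \right)}} = \frac{1}{-533723 + \frac{-118 - 15}{-322 - 15}} = \frac{1}{-533723 + \frac{1}{-337} \left(-133\right)} = \frac{1}{-533723 - - \frac{133}{337}} = \frac{1}{-533723 + \frac{133}{337}} = \frac{1}{- \frac{179864518}{337}} = - \frac{337}{179864518}$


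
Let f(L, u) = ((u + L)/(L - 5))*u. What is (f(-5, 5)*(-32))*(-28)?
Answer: 0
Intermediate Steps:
f(L, u) = u*(L + u)/(-5 + L) (f(L, u) = ((L + u)/(-5 + L))*u = u*(L + u)/(-5 + L))
(f(-5, 5)*(-32))*(-28) = ((5*(-5 + 5)/(-5 - 5))*(-32))*(-28) = ((5*0/(-10))*(-32))*(-28) = ((5*(-⅒)*0)*(-32))*(-28) = (0*(-32))*(-28) = 0*(-28) = 0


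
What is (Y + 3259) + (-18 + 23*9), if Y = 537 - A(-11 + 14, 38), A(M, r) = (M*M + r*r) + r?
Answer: 2494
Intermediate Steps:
A(M, r) = r + M² + r² (A(M, r) = (M² + r²) + r = r + M² + r²)
Y = -954 (Y = 537 - (38 + (-11 + 14)² + 38²) = 537 - (38 + 3² + 1444) = 537 - (38 + 9 + 1444) = 537 - 1*1491 = 537 - 1491 = -954)
(Y + 3259) + (-18 + 23*9) = (-954 + 3259) + (-18 + 23*9) = 2305 + (-18 + 207) = 2305 + 189 = 2494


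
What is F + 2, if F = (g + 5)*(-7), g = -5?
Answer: 2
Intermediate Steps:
F = 0 (F = (-5 + 5)*(-7) = 0*(-7) = 0)
F + 2 = 0 + 2 = 2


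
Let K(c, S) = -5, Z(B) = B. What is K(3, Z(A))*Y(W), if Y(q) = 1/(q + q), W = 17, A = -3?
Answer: -5/34 ≈ -0.14706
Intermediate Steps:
Y(q) = 1/(2*q)
K(3, Z(A))*Y(W) = -5/(2*17) = -5*1/34 = -5/34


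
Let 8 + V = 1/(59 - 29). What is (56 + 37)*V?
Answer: -7409/10 ≈ -740.90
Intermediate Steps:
V = -239/30 (V = -8 + 1/(59 - 29) = -8 + 1/30 = -239/30 ≈ -7.9667)
(56 + 37)*V = (56 + 37)*(-239/30) = 93*(-239/30) = -7409/10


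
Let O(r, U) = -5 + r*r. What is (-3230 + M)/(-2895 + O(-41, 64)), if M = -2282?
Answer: 104/23 ≈ 4.5217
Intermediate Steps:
O(r, U) = -5 + r²
(-3230 + M)/(-2895 + O(-41, 64)) = (-3230 - 2282)/(-2895 + (-5 + (-41)²)) = -5512/(-2895 + (-5 + 1681)) = -5512/(-2895 + 1676) = -5512/(-1219) = -5512*(-1/1219) = 104/23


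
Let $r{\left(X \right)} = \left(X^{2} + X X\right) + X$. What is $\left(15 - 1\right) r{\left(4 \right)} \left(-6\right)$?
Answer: $-3024$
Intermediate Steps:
$r{\left(X \right)} = X + 2 X^{2}$ ($r{\left(X \right)} = \left(X^{2} + X^{2}\right) + X = 2 X^{2} + X = X + 2 X^{2}$)
$\left(15 - 1\right) r{\left(4 \right)} \left(-6\right) = \left(15 - 1\right) 4 \left(1 + 2 \cdot 4\right) \left(-6\right) = 14 \cdot 4 \left(1 + 8\right) \left(-6\right) = 14 \cdot 4 \cdot 9 \left(-6\right) = 14 \cdot 36 \left(-6\right) = 504 \left(-6\right) = -3024$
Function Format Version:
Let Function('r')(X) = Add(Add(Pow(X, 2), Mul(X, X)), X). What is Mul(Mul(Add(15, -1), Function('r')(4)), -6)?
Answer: -3024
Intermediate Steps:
Function('r')(X) = Add(X, Mul(2, Pow(X, 2))) (Function('r')(X) = Add(Add(Pow(X, 2), Pow(X, 2)), X) = Add(Mul(2, Pow(X, 2)), X) = Add(X, Mul(2, Pow(X, 2))))
Mul(Mul(Add(15, -1), Function('r')(4)), -6) = Mul(Mul(Add(15, -1), Mul(4, Add(1, Mul(2, 4)))), -6) = Mul(Mul(14, Mul(4, Add(1, 8))), -6) = Mul(Mul(14, Mul(4, 9)), -6) = Mul(Mul(14, 36), -6) = Mul(504, -6) = -3024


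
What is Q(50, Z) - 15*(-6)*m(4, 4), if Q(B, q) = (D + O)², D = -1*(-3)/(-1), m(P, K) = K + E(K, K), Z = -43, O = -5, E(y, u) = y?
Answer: 784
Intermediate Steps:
m(P, K) = 2*K (m(P, K) = K + K = 2*K)
D = -3 (D = 3*(-1) = -3)
Q(B, q) = 64 (Q(B, q) = (-3 - 5)² = (-8)² = 64)
Q(50, Z) - 15*(-6)*m(4, 4) = 64 - 15*(-6)*2*4 = 64 - (-90)*8 = 64 - 1*(-720) = 64 + 720 = 784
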